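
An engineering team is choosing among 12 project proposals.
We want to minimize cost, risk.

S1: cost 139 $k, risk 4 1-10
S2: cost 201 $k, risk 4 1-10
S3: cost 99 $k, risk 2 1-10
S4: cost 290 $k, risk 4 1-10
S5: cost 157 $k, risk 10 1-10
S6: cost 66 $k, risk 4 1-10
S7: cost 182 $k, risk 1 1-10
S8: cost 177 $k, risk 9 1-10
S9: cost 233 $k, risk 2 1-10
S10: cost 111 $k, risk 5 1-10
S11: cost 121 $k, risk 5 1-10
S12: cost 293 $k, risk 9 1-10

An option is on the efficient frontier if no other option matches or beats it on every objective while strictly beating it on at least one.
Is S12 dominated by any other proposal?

Yes

S1 vs S12: cost 139≤293, risk 4≤9 — S1 is at least as good on every objective and strictly better on at least one, so S1 dominates S12.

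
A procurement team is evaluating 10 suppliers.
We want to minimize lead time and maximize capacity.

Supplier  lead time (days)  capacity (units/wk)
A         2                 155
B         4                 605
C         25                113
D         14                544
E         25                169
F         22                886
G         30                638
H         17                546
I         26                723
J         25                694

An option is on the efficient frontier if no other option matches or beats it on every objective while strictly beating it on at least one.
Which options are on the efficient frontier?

A: not dominated (best lead time).
B: not dominated.
C: dominated by A (lead time 2≤25, capacity 155≥113).
D: dominated by B (lead time 4≤14, capacity 605≥544).
E: dominated by B (lead time 4≤25, capacity 605≥169).
F: not dominated (best capacity).
G: dominated by F (lead time 22≤30, capacity 886≥638).
H: dominated by B (lead time 4≤17, capacity 605≥546).
I: dominated by F (lead time 22≤26, capacity 886≥723).
J: dominated by F (lead time 22≤25, capacity 886≥694).

A, B, F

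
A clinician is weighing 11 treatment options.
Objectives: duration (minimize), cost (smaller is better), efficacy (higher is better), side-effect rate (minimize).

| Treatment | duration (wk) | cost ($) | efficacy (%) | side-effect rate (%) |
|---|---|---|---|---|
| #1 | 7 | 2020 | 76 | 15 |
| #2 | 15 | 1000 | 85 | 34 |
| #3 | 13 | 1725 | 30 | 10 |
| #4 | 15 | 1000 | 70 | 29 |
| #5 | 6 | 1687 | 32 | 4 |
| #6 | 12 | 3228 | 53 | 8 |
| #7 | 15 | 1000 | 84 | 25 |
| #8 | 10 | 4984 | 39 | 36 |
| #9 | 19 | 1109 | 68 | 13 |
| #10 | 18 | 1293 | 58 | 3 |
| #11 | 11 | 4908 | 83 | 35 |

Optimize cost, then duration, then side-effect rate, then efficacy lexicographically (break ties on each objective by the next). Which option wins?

First minimize cost: best is 1000, kept {#2, #4, #7}.
Then minimize duration: best is 15, kept {#2, #4, #7}.
Then minimize side-effect rate: best is 25, kept {#7}.

#7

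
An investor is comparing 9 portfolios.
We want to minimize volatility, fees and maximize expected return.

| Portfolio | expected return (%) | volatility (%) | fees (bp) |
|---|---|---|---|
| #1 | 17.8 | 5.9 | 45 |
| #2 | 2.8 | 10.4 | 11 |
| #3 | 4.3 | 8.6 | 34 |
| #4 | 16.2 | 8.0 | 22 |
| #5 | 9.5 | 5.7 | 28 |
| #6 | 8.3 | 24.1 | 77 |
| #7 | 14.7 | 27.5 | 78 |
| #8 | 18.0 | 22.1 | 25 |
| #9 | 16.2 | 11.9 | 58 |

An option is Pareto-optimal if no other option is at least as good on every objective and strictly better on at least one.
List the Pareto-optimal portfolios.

#1: not dominated.
#2: not dominated (best fees).
#3: dominated by #4 (expected return 16.2≥4.3, volatility 8.0≤8.6, fees 22≤34).
#4: not dominated.
#5: not dominated (best volatility).
#6: dominated by #1 (expected return 17.8≥8.3, volatility 5.9≤24.1, fees 45≤77).
#7: dominated by #1 (expected return 17.8≥14.7, volatility 5.9≤27.5, fees 45≤78).
#8: not dominated (best expected return).
#9: dominated by #1 (expected return 17.8≥16.2, volatility 5.9≤11.9, fees 45≤58).

#1, #2, #4, #5, #8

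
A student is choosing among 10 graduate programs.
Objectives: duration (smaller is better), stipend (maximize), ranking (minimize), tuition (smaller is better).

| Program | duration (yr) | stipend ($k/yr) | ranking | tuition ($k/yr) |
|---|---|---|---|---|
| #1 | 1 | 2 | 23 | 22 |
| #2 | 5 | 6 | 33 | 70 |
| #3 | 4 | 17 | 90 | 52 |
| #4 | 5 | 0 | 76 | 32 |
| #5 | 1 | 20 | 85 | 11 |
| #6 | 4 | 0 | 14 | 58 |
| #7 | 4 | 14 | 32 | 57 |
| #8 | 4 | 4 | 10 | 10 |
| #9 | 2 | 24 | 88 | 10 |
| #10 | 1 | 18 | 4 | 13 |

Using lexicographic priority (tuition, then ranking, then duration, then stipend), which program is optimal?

First minimize tuition: best is 10, kept {#8, #9}.
Then minimize ranking: best is 10, kept {#8}.

#8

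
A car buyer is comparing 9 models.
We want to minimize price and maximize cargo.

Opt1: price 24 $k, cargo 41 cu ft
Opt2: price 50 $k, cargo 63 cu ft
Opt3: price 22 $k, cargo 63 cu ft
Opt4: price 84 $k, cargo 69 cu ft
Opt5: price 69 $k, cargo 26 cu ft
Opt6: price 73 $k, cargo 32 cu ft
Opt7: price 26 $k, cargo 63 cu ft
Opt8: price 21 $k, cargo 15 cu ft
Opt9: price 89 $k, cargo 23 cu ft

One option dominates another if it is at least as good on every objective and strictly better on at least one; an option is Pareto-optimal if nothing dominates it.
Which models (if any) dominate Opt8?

none

Opt1: worse on price (24 vs 21).
Opt2: worse on price (50 vs 21).
Opt3: worse on price (22 vs 21).
Opt4: worse on price (84 vs 21).
Opt5: worse on price (69 vs 21).
Opt6: worse on price (73 vs 21).
Opt7: worse on price (26 vs 21).
Opt9: worse on price (89 vs 21).
No option dominates Opt8.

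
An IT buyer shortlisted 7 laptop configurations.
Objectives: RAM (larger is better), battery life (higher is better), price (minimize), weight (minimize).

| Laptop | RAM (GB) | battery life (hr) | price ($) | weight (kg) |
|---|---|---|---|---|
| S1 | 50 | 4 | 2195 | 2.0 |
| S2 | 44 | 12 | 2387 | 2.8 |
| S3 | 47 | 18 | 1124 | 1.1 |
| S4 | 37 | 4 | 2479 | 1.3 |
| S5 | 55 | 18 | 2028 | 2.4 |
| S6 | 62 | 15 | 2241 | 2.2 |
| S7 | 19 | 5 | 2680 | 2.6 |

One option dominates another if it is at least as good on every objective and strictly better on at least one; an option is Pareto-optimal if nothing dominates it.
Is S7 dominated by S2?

No

S2 vs S7: S2 is worse on weight (2.8 vs 2.6), so it does not dominate S7.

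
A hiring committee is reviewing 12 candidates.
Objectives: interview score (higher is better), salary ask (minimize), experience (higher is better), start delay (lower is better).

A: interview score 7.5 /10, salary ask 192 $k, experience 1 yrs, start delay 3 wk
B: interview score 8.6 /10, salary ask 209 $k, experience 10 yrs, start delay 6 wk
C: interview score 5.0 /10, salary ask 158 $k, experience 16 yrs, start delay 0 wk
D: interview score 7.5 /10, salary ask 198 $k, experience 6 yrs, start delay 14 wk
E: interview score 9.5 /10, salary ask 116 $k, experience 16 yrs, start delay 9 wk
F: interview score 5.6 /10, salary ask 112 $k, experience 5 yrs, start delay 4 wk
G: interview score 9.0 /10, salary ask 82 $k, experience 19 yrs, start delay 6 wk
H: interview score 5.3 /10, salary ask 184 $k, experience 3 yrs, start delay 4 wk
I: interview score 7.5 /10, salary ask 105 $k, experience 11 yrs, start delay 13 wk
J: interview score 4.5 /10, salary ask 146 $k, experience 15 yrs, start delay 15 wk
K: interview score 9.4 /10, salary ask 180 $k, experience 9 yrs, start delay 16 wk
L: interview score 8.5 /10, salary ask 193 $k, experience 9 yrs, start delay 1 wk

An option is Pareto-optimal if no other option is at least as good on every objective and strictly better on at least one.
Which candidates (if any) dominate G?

none

A: worse on interview score (7.5 vs 9.0).
B: worse on interview score (8.6 vs 9.0).
C: worse on interview score (5.0 vs 9.0).
D: worse on interview score (7.5 vs 9.0).
E: worse on salary ask (116 vs 82).
F: worse on interview score (5.6 vs 9.0).
H: worse on interview score (5.3 vs 9.0).
I: worse on interview score (7.5 vs 9.0).
J: worse on interview score (4.5 vs 9.0).
K: worse on salary ask (180 vs 82).
L: worse on interview score (8.5 vs 9.0).
No option dominates G.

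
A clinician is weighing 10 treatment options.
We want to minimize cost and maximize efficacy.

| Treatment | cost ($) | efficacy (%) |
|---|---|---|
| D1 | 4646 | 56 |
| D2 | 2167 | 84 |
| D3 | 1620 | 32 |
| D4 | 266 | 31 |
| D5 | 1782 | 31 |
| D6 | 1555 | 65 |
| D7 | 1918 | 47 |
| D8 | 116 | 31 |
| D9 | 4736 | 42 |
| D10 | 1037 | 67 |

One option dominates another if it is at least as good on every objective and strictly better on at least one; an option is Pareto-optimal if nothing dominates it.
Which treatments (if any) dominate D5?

D3, D4, D6, D8, D10

D3: cost 1620≤1782, efficacy 32≥31 — dominates D5.
D4: cost 266≤1782, efficacy 31≥31 — dominates D5.
D6: cost 1555≤1782, efficacy 65≥31 — dominates D5.
D8: cost 116≤1782, efficacy 31≥31 — dominates D5.
D10: cost 1037≤1782, efficacy 67≥31 — dominates D5.
Others (D1, D2, D7, D9) are each worse than D5 on at least one objective.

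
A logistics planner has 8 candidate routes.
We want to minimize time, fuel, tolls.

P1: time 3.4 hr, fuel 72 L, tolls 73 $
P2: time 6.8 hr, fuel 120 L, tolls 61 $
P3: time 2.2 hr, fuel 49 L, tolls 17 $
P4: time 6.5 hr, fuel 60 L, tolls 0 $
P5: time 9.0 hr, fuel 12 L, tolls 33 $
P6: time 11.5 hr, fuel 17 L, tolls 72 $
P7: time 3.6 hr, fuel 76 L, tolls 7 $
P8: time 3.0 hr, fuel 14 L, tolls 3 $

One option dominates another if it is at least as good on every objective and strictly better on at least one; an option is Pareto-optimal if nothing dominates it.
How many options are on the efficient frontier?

4

P1: dominated by P3 (time 2.2≤3.4, fuel 49≤72, tolls 17≤73).
P2: dominated by P3 (time 2.2≤6.8, fuel 49≤120, tolls 17≤61).
P3: not dominated (best time).
P4: not dominated (best tolls).
P5: not dominated (best fuel).
P6: dominated by P5 (time 9.0≤11.5, fuel 12≤17, tolls 33≤72).
P7: dominated by P8 (time 3.0≤3.6, fuel 14≤76, tolls 3≤7).
P8: not dominated.
Pareto-optimal: P3, P4, P5, P8 → 4.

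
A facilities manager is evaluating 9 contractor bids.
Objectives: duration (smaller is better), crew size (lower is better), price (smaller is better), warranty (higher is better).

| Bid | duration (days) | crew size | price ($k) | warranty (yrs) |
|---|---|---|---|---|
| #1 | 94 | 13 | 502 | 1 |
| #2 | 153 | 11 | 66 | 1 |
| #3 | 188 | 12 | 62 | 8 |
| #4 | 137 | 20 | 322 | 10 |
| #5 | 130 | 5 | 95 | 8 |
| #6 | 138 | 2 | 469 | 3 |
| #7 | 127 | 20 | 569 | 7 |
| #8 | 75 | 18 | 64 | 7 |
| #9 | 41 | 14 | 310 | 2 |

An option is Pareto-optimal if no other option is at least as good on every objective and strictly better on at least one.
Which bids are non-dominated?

#1: not dominated.
#2: not dominated.
#3: not dominated (best price).
#4: not dominated (best warranty).
#5: not dominated.
#6: not dominated (best crew size).
#7: dominated by #8 (duration 75≤127, crew size 18≤20, price 64≤569, warranty 7≥7).
#8: not dominated.
#9: not dominated (best duration).

#1, #2, #3, #4, #5, #6, #8, #9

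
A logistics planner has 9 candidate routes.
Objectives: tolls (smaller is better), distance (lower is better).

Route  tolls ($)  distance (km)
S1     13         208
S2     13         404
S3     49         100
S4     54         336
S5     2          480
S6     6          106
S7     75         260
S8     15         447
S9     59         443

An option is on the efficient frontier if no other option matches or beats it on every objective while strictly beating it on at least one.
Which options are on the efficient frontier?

S3, S5, S6

S1: dominated by S6 (tolls 6≤13, distance 106≤208).
S2: dominated by S1 (tolls 13≤13, distance 208≤404).
S3: not dominated (best distance).
S4: dominated by S1 (tolls 13≤54, distance 208≤336).
S5: not dominated (best tolls).
S6: not dominated.
S7: dominated by S1 (tolls 13≤75, distance 208≤260).
S8: dominated by S1 (tolls 13≤15, distance 208≤447).
S9: dominated by S1 (tolls 13≤59, distance 208≤443).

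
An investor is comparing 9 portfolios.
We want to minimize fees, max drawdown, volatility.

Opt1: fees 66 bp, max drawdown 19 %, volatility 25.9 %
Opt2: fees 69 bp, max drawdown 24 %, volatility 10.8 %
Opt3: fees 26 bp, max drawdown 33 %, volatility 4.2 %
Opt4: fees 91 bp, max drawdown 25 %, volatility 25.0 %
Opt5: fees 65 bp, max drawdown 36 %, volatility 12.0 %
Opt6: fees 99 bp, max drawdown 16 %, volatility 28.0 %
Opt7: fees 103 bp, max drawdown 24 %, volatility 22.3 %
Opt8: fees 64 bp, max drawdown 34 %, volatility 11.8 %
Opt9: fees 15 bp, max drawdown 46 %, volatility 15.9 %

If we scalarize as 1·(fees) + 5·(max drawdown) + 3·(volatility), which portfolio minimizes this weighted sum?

Opt3

Opt1: 1·66 + 5·19 + 3·25.9 = 238.7
Opt2: 1·69 + 5·24 + 3·10.8 = 221.4
Opt3: 1·26 + 5·33 + 3·4.2 = 203.6
Opt4: 1·91 + 5·25 + 3·25.0 = 291.0
Opt5: 1·65 + 5·36 + 3·12.0 = 281.0
Opt6: 1·99 + 5·16 + 3·28.0 = 263.0
Opt7: 1·103 + 5·24 + 3·22.3 = 289.9
Opt8: 1·64 + 5·34 + 3·11.8 = 269.4
Opt9: 1·15 + 5·46 + 3·15.9 = 292.7
Lowest: Opt3 at 203.6.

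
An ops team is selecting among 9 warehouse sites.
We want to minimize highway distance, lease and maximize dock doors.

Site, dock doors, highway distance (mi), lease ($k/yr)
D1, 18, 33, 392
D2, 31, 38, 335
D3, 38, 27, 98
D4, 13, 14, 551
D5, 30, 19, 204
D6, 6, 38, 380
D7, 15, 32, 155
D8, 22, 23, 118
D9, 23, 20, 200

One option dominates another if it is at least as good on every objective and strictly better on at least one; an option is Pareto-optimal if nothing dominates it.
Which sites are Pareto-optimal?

D1: dominated by D3 (dock doors 38≥18, highway distance 27≤33, lease 98≤392).
D2: dominated by D3 (dock doors 38≥31, highway distance 27≤38, lease 98≤335).
D3: not dominated (best dock doors).
D4: not dominated (best highway distance).
D5: not dominated.
D6: dominated by D2 (dock doors 31≥6, highway distance 38≤38, lease 335≤380).
D7: dominated by D3 (dock doors 38≥15, highway distance 27≤32, lease 98≤155).
D8: not dominated.
D9: not dominated.

D3, D4, D5, D8, D9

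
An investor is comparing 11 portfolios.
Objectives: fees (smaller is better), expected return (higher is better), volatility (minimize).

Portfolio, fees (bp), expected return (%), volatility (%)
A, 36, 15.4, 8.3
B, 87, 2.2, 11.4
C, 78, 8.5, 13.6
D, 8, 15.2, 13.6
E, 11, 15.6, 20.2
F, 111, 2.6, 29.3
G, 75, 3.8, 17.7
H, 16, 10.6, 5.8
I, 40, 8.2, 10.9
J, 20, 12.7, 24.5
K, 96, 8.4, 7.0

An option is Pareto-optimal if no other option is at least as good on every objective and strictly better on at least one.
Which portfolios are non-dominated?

A, D, E, H

A: not dominated.
B: dominated by A (fees 36≤87, expected return 15.4≥2.2, volatility 8.3≤11.4).
C: dominated by A (fees 36≤78, expected return 15.4≥8.5, volatility 8.3≤13.6).
D: not dominated (best fees).
E: not dominated (best expected return).
F: dominated by A (fees 36≤111, expected return 15.4≥2.6, volatility 8.3≤29.3).
G: dominated by A (fees 36≤75, expected return 15.4≥3.8, volatility 8.3≤17.7).
H: not dominated (best volatility).
I: dominated by A (fees 36≤40, expected return 15.4≥8.2, volatility 8.3≤10.9).
J: dominated by D (fees 8≤20, expected return 15.2≥12.7, volatility 13.6≤24.5).
K: dominated by H (fees 16≤96, expected return 10.6≥8.4, volatility 5.8≤7.0).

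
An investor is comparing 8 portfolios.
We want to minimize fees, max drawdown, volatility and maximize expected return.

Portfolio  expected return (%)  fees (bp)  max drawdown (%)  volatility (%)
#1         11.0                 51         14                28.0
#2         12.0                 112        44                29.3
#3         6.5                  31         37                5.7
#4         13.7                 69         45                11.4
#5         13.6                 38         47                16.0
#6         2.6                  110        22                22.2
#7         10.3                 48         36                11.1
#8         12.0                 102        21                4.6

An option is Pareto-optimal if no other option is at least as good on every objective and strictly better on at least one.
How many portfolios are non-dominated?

6

#1: not dominated (best max drawdown).
#2: dominated by #8 (expected return 12.0≥12.0, fees 102≤112, max drawdown 21≤44, volatility 4.6≤29.3).
#3: not dominated (best fees).
#4: not dominated (best expected return).
#5: not dominated.
#6: dominated by #8 (expected return 12.0≥2.6, fees 102≤110, max drawdown 21≤22, volatility 4.6≤22.2).
#7: not dominated.
#8: not dominated (best volatility).
Pareto-optimal: #1, #3, #4, #5, #7, #8 → 6.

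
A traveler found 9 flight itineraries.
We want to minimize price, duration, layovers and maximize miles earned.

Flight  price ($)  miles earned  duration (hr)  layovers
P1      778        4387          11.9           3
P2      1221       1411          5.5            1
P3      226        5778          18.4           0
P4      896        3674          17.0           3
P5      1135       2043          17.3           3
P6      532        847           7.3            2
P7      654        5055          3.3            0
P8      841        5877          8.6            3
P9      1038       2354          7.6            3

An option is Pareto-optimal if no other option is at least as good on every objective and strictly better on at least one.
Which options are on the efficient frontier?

P1: dominated by P7 (price 654≤778, miles earned 5055≥4387, duration 3.3≤11.9, layovers 0≤3).
P2: dominated by P7 (price 654≤1221, miles earned 5055≥1411, duration 3.3≤5.5, layovers 0≤1).
P3: not dominated (best price).
P4: dominated by P1 (price 778≤896, miles earned 4387≥3674, duration 11.9≤17.0, layovers 3≤3).
P5: dominated by P1 (price 778≤1135, miles earned 4387≥2043, duration 11.9≤17.3, layovers 3≤3).
P6: not dominated.
P7: not dominated (best duration).
P8: not dominated (best miles earned).
P9: dominated by P7 (price 654≤1038, miles earned 5055≥2354, duration 3.3≤7.6, layovers 0≤3).

P3, P6, P7, P8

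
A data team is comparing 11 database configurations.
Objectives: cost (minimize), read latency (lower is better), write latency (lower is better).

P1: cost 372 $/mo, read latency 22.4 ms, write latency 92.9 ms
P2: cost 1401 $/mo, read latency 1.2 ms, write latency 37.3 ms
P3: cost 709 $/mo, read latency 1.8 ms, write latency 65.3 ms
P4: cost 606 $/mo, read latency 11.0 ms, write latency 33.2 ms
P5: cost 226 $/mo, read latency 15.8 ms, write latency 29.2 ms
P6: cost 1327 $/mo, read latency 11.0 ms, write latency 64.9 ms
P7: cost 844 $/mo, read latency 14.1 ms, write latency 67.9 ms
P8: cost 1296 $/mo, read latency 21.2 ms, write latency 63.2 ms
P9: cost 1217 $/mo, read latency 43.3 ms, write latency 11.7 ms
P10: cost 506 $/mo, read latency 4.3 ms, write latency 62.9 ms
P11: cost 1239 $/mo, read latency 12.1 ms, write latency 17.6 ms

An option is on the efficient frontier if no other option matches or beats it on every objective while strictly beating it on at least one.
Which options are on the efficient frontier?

P2, P3, P4, P5, P9, P10, P11

P1: dominated by P5 (cost 226≤372, read latency 15.8≤22.4, write latency 29.2≤92.9).
P2: not dominated (best read latency).
P3: not dominated.
P4: not dominated.
P5: not dominated (best cost).
P6: dominated by P4 (cost 606≤1327, read latency 11.0≤11.0, write latency 33.2≤64.9).
P7: dominated by P3 (cost 709≤844, read latency 1.8≤14.1, write latency 65.3≤67.9).
P8: dominated by P4 (cost 606≤1296, read latency 11.0≤21.2, write latency 33.2≤63.2).
P9: not dominated (best write latency).
P10: not dominated.
P11: not dominated.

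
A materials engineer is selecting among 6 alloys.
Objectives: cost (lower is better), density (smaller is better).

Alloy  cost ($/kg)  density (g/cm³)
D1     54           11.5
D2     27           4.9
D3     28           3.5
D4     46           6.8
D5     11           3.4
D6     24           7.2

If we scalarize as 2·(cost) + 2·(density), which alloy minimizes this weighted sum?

D5

D1: 2·54 + 2·11.5 = 131.0
D2: 2·27 + 2·4.9 = 63.8
D3: 2·28 + 2·3.5 = 63.0
D4: 2·46 + 2·6.8 = 105.6
D5: 2·11 + 2·3.4 = 28.8
D6: 2·24 + 2·7.2 = 62.4
Lowest: D5 at 28.8.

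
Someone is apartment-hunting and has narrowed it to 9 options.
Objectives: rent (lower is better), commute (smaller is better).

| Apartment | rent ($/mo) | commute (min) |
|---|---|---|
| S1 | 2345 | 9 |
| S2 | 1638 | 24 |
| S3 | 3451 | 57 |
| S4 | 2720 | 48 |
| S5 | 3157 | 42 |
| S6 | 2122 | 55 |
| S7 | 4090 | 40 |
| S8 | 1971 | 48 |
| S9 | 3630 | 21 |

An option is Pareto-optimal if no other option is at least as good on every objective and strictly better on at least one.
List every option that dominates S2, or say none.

none

S1: worse on rent (2345 vs 1638).
S3: worse on rent (3451 vs 1638).
S4: worse on rent (2720 vs 1638).
S5: worse on rent (3157 vs 1638).
S6: worse on rent (2122 vs 1638).
S7: worse on rent (4090 vs 1638).
S8: worse on rent (1971 vs 1638).
S9: worse on rent (3630 vs 1638).
No option dominates S2.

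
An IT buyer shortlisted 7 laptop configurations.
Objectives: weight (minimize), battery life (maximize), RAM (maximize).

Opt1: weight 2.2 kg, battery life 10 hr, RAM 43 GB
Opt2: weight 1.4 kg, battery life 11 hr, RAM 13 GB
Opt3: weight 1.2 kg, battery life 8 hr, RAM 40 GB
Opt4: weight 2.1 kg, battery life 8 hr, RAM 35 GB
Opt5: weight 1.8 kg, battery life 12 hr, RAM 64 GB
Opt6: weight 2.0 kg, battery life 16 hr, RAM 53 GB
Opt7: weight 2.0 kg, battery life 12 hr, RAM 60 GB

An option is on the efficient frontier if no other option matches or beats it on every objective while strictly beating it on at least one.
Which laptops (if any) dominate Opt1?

Opt5, Opt6, Opt7

Opt5: weight 1.8≤2.2, battery life 12≥10, RAM 64≥43 — dominates Opt1.
Opt6: weight 2.0≤2.2, battery life 16≥10, RAM 53≥43 — dominates Opt1.
Opt7: weight 2.0≤2.2, battery life 12≥10, RAM 60≥43 — dominates Opt1.
Others (Opt2, Opt3, Opt4) are each worse than Opt1 on at least one objective.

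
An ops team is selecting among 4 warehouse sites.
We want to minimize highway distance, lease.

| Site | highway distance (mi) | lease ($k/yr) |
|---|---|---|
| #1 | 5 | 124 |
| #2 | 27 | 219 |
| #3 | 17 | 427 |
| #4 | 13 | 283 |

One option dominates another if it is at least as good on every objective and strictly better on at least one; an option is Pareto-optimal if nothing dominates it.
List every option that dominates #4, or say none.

#1: highway distance 5≤13, lease 124≤283 — dominates #4.
Others (#2, #3) are each worse than #4 on at least one objective.

#1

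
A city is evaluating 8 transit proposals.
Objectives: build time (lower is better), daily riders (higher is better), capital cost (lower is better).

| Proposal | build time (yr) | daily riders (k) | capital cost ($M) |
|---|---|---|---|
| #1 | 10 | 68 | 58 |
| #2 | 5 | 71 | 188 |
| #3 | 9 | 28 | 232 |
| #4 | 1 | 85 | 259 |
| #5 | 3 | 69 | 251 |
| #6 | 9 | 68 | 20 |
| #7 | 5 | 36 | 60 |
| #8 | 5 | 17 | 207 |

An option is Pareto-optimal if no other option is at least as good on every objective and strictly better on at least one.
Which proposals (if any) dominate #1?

#6

#6: build time 9≤10, daily riders 68≥68, capital cost 20≤58 — dominates #1.
Others (#2, #3, #4, #5, #7, #8) are each worse than #1 on at least one objective.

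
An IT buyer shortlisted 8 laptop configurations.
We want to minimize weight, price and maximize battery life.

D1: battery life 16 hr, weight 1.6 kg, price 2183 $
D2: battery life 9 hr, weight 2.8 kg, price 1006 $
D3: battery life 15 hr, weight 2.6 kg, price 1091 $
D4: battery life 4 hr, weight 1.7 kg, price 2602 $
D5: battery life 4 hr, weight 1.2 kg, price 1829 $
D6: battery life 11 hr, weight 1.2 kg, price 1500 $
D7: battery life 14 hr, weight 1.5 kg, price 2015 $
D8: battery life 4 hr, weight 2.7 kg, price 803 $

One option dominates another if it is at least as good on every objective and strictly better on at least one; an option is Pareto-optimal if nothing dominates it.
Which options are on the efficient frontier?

D1: not dominated (best battery life).
D2: not dominated.
D3: not dominated.
D4: dominated by D1 (battery life 16≥4, weight 1.6≤1.7, price 2183≤2602).
D5: dominated by D6 (battery life 11≥4, weight 1.2≤1.2, price 1500≤1829).
D6: not dominated.
D7: not dominated.
D8: not dominated (best price).

D1, D2, D3, D6, D7, D8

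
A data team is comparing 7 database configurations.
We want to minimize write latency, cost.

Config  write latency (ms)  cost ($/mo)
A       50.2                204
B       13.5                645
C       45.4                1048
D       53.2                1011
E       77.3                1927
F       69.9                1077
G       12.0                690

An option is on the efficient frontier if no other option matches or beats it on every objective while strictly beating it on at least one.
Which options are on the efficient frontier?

A: not dominated (best cost).
B: not dominated.
C: dominated by B (write latency 13.5≤45.4, cost 645≤1048).
D: dominated by A (write latency 50.2≤53.2, cost 204≤1011).
E: dominated by A (write latency 50.2≤77.3, cost 204≤1927).
F: dominated by A (write latency 50.2≤69.9, cost 204≤1077).
G: not dominated (best write latency).

A, B, G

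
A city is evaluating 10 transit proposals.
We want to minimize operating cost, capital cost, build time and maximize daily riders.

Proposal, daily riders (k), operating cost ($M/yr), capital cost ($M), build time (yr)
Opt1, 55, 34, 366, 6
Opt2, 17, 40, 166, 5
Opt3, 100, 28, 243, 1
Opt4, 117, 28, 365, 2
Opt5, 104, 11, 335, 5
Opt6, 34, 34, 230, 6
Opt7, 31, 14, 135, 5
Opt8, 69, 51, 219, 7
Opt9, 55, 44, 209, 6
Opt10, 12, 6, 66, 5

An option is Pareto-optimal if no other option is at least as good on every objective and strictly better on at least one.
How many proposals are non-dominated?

Opt1: dominated by Opt3 (daily riders 100≥55, operating cost 28≤34, capital cost 243≤366, build time 1≤6).
Opt2: dominated by Opt7 (daily riders 31≥17, operating cost 14≤40, capital cost 135≤166, build time 5≤5).
Opt3: not dominated (best build time).
Opt4: not dominated (best daily riders).
Opt5: not dominated.
Opt6: not dominated.
Opt7: not dominated.
Opt8: not dominated.
Opt9: not dominated.
Opt10: not dominated (best operating cost).
Pareto-optimal: Opt3, Opt4, Opt5, Opt6, Opt7, Opt8, Opt9, Opt10 → 8.

8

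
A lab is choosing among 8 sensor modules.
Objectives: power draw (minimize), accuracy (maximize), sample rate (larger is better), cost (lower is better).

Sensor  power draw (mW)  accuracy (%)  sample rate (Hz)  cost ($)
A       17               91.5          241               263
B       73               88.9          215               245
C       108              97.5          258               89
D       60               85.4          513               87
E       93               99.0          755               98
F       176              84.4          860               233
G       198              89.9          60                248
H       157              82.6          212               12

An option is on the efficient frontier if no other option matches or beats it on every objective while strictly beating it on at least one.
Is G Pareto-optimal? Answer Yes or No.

No

C vs G: power draw 108≤198, accuracy 97.5≥89.9, sample rate 258≥60, cost 89≤248 — C is at least as good on every objective and strictly better on at least one, so C dominates G.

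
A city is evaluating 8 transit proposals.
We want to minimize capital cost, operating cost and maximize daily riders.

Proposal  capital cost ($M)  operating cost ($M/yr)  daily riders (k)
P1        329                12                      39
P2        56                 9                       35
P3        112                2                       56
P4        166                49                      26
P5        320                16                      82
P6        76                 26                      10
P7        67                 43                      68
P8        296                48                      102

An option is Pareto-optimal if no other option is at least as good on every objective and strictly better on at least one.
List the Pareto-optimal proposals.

P2, P3, P5, P7, P8

P1: dominated by P3 (capital cost 112≤329, operating cost 2≤12, daily riders 56≥39).
P2: not dominated (best capital cost).
P3: not dominated (best operating cost).
P4: dominated by P2 (capital cost 56≤166, operating cost 9≤49, daily riders 35≥26).
P5: not dominated.
P6: dominated by P2 (capital cost 56≤76, operating cost 9≤26, daily riders 35≥10).
P7: not dominated.
P8: not dominated (best daily riders).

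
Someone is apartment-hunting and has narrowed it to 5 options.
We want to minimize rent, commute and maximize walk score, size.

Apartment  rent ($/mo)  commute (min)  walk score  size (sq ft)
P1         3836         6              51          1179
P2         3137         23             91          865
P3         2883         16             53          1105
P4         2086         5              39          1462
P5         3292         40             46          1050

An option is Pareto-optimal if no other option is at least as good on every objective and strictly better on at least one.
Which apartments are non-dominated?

P1: not dominated.
P2: not dominated (best walk score).
P3: not dominated.
P4: not dominated (best rent).
P5: dominated by P3 (rent 2883≤3292, commute 16≤40, walk score 53≥46, size 1105≥1050).

P1, P2, P3, P4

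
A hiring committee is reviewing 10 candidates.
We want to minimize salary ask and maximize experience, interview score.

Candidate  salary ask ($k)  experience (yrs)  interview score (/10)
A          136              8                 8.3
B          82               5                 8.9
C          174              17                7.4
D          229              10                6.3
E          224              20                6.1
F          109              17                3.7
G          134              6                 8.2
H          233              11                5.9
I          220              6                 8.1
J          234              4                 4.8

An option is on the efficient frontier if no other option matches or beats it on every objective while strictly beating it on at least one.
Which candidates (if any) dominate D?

C: salary ask 174≤229, experience 17≥10, interview score 7.4≥6.3 — dominates D.
Others (A, B, E, F, G, H, I, J) are each worse than D on at least one objective.

C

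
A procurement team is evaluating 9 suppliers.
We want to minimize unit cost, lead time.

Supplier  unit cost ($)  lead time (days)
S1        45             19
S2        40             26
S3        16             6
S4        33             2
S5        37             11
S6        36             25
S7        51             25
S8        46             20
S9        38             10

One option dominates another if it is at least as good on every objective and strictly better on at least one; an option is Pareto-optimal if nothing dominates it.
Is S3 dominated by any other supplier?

No

S1: worse on unit cost (45 vs 16).
S2: worse on unit cost (40 vs 16).
S4: worse on unit cost (33 vs 16).
S5: worse on unit cost (37 vs 16).
S6: worse on unit cost (36 vs 16).
S7: worse on unit cost (51 vs 16).
S8: worse on unit cost (46 vs 16).
S9: worse on unit cost (38 vs 16).
No option is at least as good as S3 on every objective and strictly better on one.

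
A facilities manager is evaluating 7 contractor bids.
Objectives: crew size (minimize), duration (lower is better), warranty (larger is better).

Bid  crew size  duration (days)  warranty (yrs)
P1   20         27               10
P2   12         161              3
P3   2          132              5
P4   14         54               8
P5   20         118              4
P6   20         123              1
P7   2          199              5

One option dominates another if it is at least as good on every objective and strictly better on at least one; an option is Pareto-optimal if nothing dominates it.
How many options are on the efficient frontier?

P1: not dominated (best duration).
P2: dominated by P3 (crew size 2≤12, duration 132≤161, warranty 5≥3).
P3: not dominated.
P4: not dominated.
P5: dominated by P1 (crew size 20≤20, duration 27≤118, warranty 10≥4).
P6: dominated by P1 (crew size 20≤20, duration 27≤123, warranty 10≥1).
P7: dominated by P3 (crew size 2≤2, duration 132≤199, warranty 5≥5).
Pareto-optimal: P1, P3, P4 → 3.

3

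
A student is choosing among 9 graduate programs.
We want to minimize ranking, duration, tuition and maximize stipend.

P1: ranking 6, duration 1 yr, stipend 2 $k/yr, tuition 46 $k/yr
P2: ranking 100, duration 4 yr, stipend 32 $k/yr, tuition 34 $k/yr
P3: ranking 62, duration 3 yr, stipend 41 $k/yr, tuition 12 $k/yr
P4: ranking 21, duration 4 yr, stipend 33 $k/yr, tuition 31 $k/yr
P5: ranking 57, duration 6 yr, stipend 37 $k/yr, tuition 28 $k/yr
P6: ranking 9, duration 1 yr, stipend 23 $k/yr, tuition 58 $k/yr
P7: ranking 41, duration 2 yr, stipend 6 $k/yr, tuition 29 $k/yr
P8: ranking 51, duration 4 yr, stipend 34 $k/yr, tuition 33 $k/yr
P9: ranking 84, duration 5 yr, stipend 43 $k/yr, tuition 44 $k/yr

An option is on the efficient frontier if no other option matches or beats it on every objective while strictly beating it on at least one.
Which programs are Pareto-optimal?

P1: not dominated (best ranking).
P2: dominated by P3 (ranking 62≤100, duration 3≤4, stipend 41≥32, tuition 12≤34).
P3: not dominated (best tuition).
P4: not dominated.
P5: not dominated.
P6: not dominated.
P7: not dominated.
P8: not dominated.
P9: not dominated (best stipend).

P1, P3, P4, P5, P6, P7, P8, P9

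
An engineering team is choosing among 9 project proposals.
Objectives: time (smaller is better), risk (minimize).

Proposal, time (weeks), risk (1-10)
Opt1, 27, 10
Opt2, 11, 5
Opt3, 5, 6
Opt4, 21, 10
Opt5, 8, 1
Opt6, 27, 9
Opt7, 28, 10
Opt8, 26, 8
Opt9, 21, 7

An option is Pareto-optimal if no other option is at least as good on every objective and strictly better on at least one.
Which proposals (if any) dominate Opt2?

Opt5

Opt5: time 8≤11, risk 1≤5 — dominates Opt2.
Others (Opt1, Opt3, Opt4, Opt6, Opt7, Opt8, Opt9) are each worse than Opt2 on at least one objective.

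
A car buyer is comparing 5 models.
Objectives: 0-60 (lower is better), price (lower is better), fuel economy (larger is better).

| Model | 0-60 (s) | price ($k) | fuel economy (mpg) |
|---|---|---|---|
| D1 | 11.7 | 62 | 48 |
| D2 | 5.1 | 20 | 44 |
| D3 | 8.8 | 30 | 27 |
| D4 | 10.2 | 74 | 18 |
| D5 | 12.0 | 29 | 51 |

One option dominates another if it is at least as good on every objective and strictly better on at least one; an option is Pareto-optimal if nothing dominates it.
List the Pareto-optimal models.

D1, D2, D5

D1: not dominated.
D2: not dominated (best 0-60).
D3: dominated by D2 (0-60 5.1≤8.8, price 20≤30, fuel economy 44≥27).
D4: dominated by D2 (0-60 5.1≤10.2, price 20≤74, fuel economy 44≥18).
D5: not dominated (best fuel economy).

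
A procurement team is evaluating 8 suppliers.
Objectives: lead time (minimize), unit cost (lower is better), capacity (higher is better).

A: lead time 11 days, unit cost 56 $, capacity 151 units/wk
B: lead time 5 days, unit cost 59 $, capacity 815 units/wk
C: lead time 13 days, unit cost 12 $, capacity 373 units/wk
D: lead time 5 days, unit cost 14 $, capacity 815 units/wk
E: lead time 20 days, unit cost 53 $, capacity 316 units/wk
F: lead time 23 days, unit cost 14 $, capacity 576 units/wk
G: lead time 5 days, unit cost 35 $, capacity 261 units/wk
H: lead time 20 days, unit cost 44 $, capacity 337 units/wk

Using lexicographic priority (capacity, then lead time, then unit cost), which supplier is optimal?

First maximize capacity: best is 815, kept {B, D}.
Then minimize lead time: best is 5, kept {B, D}.
Then minimize unit cost: best is 14, kept {D}.

D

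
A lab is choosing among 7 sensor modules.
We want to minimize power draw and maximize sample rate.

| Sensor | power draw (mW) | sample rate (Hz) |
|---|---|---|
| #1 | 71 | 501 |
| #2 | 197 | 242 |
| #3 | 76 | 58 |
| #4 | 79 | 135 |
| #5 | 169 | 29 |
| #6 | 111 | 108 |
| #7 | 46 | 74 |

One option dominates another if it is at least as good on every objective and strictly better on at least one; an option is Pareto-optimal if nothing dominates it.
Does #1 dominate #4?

Yes

#1 vs #4: power draw 71≤79, sample rate 501≥135 — #1 is at least as good on every objective with at least one strict improvement.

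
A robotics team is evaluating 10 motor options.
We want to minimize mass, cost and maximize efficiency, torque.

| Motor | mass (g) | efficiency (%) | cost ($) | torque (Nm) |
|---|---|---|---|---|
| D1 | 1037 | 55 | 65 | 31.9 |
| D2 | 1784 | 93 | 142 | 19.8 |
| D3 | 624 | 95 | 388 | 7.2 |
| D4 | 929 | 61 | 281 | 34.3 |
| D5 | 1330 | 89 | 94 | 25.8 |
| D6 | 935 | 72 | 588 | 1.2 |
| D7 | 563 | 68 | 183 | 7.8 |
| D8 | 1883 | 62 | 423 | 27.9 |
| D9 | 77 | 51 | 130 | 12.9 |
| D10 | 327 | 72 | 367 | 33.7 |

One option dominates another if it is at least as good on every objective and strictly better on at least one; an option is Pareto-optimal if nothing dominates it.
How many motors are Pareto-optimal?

8

D1: not dominated (best cost).
D2: not dominated.
D3: not dominated (best efficiency).
D4: not dominated (best torque).
D5: not dominated.
D6: dominated by D3 (mass 624≤935, efficiency 95≥72, cost 388≤588, torque 7.2≥1.2).
D7: not dominated.
D8: dominated by D10 (mass 327≤1883, efficiency 72≥62, cost 367≤423, torque 33.7≥27.9).
D9: not dominated (best mass).
D10: not dominated.
Pareto-optimal: D1, D2, D3, D4, D5, D7, D9, D10 → 8.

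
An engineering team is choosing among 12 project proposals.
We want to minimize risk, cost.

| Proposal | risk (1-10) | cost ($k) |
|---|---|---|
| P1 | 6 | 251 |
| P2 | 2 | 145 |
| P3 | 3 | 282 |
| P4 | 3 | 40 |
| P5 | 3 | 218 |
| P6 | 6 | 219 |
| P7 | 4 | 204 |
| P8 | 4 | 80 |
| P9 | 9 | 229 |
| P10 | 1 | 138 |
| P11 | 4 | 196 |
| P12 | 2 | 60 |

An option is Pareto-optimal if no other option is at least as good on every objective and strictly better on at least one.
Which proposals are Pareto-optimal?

P1: dominated by P2 (risk 2≤6, cost 145≤251).
P2: dominated by P10 (risk 1≤2, cost 138≤145).
P3: dominated by P2 (risk 2≤3, cost 145≤282).
P4: not dominated (best cost).
P5: dominated by P2 (risk 2≤3, cost 145≤218).
P6: dominated by P2 (risk 2≤6, cost 145≤219).
P7: dominated by P2 (risk 2≤4, cost 145≤204).
P8: dominated by P4 (risk 3≤4, cost 40≤80).
P9: dominated by P2 (risk 2≤9, cost 145≤229).
P10: not dominated (best risk).
P11: dominated by P2 (risk 2≤4, cost 145≤196).
P12: not dominated.

P4, P10, P12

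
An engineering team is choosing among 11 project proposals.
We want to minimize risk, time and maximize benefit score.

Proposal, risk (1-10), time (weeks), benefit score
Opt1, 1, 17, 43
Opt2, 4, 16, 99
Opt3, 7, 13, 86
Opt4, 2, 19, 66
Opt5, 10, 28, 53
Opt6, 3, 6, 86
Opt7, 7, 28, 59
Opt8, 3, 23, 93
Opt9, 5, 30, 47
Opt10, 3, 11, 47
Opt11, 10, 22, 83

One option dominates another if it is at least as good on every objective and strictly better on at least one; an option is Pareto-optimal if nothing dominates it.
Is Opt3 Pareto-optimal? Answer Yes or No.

No

Opt6 vs Opt3: risk 3≤7, time 6≤13, benefit score 86≥86 — Opt6 is at least as good on every objective and strictly better on at least one, so Opt6 dominates Opt3.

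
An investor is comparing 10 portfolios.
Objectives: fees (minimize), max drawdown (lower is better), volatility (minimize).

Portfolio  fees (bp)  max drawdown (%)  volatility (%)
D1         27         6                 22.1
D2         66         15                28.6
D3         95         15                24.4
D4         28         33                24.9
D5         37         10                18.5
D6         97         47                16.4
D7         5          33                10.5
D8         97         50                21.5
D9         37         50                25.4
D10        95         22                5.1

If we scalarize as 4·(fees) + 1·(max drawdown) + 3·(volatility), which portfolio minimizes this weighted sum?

D1: 4·27 + 1·6 + 3·22.1 = 180.3
D2: 4·66 + 1·15 + 3·28.6 = 364.8
D3: 4·95 + 1·15 + 3·24.4 = 468.2
D4: 4·28 + 1·33 + 3·24.9 = 219.7
D5: 4·37 + 1·10 + 3·18.5 = 213.5
D6: 4·97 + 1·47 + 3·16.4 = 484.2
D7: 4·5 + 1·33 + 3·10.5 = 84.5
D8: 4·97 + 1·50 + 3·21.5 = 502.5
D9: 4·37 + 1·50 + 3·25.4 = 274.2
D10: 4·95 + 1·22 + 3·5.1 = 417.3
Lowest: D7 at 84.5.

D7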